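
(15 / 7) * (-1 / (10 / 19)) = -57 / 14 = -4.07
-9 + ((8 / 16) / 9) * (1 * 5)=-157 / 18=-8.72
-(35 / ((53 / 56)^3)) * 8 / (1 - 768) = 49172480 / 114188659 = 0.43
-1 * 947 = -947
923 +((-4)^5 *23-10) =-22639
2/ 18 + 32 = 289/ 9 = 32.11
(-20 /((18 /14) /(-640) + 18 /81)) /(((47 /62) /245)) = -12249216000 /417313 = -29352.59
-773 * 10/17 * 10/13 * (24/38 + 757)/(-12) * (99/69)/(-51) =-621.27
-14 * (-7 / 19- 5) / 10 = 714 / 95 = 7.52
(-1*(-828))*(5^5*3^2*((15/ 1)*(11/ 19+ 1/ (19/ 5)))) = 5589000000/ 19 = 294157894.74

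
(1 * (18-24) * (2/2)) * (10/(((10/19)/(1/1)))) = -114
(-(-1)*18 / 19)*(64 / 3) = 384 / 19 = 20.21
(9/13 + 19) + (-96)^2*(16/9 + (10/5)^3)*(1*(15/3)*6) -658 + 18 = 35135616/13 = 2702739.69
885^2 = 783225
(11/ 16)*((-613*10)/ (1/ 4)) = -33715/ 2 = -16857.50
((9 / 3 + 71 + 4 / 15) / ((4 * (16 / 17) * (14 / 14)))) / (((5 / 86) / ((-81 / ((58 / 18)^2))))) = -2647.07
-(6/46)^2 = -9/529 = -0.02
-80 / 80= -1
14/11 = 1.27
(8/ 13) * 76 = 608/ 13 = 46.77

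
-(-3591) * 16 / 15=19152 / 5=3830.40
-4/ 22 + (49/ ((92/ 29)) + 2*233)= 487039/ 1012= 481.26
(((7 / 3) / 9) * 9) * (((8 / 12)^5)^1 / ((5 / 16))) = 3584 / 3645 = 0.98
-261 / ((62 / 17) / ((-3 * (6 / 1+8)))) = 93177 / 31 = 3005.71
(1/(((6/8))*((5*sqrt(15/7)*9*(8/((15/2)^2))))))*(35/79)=35*sqrt(105)/5688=0.06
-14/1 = -14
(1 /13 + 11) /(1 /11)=1584 /13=121.85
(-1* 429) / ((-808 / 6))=1287 / 404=3.19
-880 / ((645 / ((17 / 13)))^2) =-50864 / 14061645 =-0.00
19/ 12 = 1.58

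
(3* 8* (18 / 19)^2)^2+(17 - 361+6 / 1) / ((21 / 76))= -2077896152 / 2736741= -759.26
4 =4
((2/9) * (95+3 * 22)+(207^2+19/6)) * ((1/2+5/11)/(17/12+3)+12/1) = 916343821/1749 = 523924.43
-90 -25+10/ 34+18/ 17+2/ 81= -156458/ 1377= -113.62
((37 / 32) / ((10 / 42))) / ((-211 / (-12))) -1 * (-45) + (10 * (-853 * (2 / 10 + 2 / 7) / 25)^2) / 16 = 28035815543 / 129237500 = 216.93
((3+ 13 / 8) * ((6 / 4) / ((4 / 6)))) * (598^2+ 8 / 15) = 148852887 / 40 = 3721322.18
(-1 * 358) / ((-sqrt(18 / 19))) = 179 * sqrt(38) / 3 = 367.81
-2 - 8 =-10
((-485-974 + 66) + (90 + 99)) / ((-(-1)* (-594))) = 602 / 297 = 2.03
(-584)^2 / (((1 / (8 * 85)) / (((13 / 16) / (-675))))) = -279160.65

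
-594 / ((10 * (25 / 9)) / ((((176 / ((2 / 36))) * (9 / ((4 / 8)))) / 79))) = -152425152 / 9875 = -15435.46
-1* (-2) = 2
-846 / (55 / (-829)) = 701334 / 55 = 12751.53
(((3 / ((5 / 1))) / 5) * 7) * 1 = 21 / 25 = 0.84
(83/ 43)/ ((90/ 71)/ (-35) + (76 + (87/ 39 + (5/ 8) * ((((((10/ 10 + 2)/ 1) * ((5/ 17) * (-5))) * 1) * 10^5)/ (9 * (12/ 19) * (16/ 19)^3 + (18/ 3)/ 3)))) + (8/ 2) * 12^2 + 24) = -0.00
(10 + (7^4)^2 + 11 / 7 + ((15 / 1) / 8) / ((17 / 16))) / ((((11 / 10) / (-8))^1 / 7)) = -54881032480 / 187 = -293481457.11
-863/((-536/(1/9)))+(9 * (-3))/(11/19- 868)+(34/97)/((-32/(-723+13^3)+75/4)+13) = 159466401632233/721334565155880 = 0.22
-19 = -19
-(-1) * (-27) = -27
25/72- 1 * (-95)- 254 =-11423/72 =-158.65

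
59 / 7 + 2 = 73 / 7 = 10.43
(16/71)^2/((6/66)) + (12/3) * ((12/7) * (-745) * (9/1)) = -1622375728/35287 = -45976.58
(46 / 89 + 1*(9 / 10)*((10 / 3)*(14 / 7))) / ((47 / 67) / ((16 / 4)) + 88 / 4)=155440 / 528927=0.29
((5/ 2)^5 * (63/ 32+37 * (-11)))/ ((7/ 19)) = -769559375/ 7168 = -107360.40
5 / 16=0.31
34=34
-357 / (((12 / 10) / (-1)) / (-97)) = -57715 / 2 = -28857.50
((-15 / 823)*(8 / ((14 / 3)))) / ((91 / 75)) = -13500 / 524251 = -0.03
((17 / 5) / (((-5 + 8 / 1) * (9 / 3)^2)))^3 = 0.00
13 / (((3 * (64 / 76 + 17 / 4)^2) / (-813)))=-135.87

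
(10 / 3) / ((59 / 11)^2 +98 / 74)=22385 / 202089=0.11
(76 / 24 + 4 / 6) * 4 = 46 / 3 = 15.33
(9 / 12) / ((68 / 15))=45 / 272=0.17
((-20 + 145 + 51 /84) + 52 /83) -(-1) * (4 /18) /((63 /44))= 3398849 /26892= 126.39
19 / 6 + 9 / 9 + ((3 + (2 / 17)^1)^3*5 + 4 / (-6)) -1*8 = 1444553 / 9826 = 147.01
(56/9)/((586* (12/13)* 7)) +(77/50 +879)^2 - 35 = 15333806123119/19777500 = 775315.69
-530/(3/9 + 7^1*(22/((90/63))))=-3975/811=-4.90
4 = 4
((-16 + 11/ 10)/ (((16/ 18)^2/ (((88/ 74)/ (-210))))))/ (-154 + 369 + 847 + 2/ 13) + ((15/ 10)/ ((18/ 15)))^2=8941255289/ 5722035200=1.56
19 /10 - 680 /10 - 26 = -921 /10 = -92.10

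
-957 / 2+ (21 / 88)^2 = -3705063 / 7744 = -478.44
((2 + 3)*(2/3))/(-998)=-5/1497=-0.00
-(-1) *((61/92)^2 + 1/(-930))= 1726033/3935760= 0.44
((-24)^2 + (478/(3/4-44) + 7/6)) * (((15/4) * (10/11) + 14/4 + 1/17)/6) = 765677981/1164636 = 657.44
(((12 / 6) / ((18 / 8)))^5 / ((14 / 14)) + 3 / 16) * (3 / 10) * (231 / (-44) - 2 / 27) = -80665025 / 68024448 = -1.19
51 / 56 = 0.91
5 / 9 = 0.56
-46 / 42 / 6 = -23 / 126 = -0.18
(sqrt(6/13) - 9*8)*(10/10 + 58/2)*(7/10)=-1512 + 21*sqrt(78)/13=-1497.73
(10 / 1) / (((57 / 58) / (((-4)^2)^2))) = 148480 / 57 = 2604.91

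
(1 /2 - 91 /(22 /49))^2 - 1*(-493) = 5005829 /121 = 41370.49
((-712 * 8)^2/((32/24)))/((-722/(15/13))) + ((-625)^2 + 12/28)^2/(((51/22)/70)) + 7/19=4607565984402.56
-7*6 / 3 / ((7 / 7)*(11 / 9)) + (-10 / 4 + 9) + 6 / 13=-1285 / 286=-4.49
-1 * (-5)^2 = -25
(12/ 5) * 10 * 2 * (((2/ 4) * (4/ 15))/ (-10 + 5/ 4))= -128/ 175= -0.73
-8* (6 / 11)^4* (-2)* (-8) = -165888 / 14641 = -11.33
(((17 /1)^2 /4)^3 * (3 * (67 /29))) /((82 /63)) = 305654036247 /152192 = 2008344.96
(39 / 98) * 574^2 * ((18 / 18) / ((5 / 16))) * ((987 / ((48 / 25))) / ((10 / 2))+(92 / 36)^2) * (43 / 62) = 133160971411 / 4185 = 31818631.16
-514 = -514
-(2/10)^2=-1/25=-0.04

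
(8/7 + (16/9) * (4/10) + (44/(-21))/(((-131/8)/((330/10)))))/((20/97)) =6080542/206325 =29.47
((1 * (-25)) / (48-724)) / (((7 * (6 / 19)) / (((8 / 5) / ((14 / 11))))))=1045 / 49686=0.02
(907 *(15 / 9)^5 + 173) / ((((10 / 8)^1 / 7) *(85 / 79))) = 61608.60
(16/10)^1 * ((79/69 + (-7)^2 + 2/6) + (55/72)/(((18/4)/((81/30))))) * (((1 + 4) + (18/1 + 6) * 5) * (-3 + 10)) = 4920475/69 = 71311.23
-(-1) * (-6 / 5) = -6 / 5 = -1.20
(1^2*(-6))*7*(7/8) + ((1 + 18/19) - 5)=-3025/76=-39.80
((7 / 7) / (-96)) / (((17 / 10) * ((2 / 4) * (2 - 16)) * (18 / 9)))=5 / 11424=0.00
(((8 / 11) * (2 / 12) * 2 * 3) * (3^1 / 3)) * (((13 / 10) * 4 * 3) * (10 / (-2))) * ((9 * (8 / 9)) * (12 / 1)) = -59904 / 11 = -5445.82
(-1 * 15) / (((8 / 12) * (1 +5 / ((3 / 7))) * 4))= -135 / 304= -0.44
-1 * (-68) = 68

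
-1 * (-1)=1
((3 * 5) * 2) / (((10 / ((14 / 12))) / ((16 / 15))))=56 / 15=3.73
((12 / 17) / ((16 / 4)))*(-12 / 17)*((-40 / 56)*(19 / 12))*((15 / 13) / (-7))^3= -961875 / 1524474133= -0.00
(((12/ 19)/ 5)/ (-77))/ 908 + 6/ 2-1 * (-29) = 53136157/ 1660505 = 32.00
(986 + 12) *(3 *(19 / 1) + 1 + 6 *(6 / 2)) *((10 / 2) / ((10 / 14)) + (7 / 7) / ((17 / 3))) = 9253456 / 17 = 544320.94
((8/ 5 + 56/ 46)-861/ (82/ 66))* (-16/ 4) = 317484/ 115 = 2760.73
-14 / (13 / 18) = -252 / 13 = -19.38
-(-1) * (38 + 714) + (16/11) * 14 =8496/11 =772.36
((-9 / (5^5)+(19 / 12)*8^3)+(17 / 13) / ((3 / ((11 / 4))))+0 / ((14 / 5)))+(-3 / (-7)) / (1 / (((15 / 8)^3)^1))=118618508797 / 145600000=814.69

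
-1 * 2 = -2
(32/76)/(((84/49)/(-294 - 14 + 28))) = -3920/57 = -68.77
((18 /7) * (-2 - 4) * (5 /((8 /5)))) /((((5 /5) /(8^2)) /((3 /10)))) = -6480 /7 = -925.71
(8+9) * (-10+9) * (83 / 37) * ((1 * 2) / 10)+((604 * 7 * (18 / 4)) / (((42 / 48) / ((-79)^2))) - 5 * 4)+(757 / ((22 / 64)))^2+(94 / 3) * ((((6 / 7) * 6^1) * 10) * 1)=22024342906983 / 156695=140555492.56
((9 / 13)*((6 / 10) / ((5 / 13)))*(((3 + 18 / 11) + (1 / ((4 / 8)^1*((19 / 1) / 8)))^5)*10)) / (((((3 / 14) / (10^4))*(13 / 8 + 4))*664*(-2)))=-341.39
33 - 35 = -2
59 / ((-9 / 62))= -3658 / 9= -406.44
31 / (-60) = -31 / 60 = -0.52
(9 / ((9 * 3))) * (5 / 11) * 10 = 50 / 33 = 1.52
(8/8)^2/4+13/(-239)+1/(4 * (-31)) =2779/14818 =0.19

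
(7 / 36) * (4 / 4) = 7 / 36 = 0.19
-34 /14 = -17 /7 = -2.43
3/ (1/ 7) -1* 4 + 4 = 21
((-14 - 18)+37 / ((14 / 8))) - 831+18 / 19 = -111841 / 133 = -840.91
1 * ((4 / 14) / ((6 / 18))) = 6 / 7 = 0.86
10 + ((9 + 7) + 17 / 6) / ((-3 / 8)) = -362 / 9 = -40.22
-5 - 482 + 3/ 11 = -5354/ 11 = -486.73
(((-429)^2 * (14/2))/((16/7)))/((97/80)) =45090045/97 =464845.82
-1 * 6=-6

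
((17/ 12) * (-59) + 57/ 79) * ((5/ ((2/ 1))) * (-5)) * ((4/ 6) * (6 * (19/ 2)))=37312675/ 948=39359.36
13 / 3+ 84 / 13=421 / 39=10.79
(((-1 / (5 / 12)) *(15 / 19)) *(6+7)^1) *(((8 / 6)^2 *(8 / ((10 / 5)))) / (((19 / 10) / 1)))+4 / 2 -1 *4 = -34002 / 361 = -94.19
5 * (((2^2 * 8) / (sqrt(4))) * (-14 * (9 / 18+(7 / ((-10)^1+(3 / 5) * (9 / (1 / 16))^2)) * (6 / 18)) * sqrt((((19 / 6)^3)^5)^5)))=-84064489874429358255501280323280231004855303181444035 * sqrt(114) / 270474194513492455139559566475264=-3318479747100611603023.22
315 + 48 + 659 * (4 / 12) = 1748 / 3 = 582.67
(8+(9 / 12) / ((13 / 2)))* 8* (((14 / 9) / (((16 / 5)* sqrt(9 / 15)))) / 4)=7385* sqrt(15) / 2808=10.19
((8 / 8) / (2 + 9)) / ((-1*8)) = -1 / 88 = -0.01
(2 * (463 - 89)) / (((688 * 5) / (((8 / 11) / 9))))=34 / 1935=0.02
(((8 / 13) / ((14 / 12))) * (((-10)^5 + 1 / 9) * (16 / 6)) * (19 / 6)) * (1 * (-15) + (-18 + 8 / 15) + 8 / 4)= 500140244288 / 36855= 13570485.53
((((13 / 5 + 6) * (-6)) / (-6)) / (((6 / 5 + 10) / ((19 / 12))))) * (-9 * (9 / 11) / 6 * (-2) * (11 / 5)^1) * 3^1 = 22059 / 1120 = 19.70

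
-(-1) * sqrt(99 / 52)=1.38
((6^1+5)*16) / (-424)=-22 / 53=-0.42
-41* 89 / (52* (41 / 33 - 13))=120417 / 20176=5.97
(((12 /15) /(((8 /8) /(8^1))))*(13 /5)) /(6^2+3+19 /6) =2496 /6325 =0.39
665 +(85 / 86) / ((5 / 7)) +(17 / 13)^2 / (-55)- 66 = 479903881 / 799370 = 600.35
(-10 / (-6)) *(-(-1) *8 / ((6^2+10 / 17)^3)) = 24565 / 90240693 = 0.00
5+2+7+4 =18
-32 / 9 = -3.56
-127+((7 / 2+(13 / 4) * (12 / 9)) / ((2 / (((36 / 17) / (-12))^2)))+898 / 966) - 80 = -205.95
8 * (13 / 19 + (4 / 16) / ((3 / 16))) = 920 / 57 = 16.14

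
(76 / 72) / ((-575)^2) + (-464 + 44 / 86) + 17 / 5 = -117738338933 / 255903750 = -460.09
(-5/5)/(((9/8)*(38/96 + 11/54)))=-384/259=-1.48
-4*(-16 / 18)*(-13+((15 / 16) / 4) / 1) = -817 / 18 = -45.39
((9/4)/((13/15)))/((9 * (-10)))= -3/104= -0.03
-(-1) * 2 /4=0.50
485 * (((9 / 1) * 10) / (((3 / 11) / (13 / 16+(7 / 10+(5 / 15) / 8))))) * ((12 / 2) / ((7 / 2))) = 5969865 / 14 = 426418.93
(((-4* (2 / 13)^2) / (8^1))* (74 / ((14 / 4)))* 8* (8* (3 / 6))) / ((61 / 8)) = -75776 / 72163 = -1.05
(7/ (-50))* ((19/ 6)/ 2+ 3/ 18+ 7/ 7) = -0.38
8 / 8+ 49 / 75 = 1.65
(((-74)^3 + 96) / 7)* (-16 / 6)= 3241024 / 21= 154334.48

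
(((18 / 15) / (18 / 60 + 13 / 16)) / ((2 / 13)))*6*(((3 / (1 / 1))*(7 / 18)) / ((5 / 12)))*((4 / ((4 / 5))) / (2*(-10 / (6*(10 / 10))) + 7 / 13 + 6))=2044224 / 11125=183.75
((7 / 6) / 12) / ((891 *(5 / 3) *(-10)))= -7 / 1069200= -0.00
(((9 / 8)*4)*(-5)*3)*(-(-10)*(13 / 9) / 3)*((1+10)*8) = -28600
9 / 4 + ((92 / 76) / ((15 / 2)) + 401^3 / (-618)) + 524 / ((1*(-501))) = -681987243847 / 6536380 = -104337.15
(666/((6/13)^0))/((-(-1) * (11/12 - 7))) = -7992/73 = -109.48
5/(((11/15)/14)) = 1050/11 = 95.45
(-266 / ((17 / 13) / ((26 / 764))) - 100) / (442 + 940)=-347177 / 4487354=-0.08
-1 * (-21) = 21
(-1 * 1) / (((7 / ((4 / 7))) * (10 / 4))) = -8 / 245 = -0.03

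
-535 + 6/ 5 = -2669/ 5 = -533.80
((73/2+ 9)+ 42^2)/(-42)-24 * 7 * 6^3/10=-220313/60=-3671.88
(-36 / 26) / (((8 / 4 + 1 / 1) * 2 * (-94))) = 3 / 1222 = 0.00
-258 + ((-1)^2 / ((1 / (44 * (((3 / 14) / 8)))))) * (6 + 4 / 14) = -12279 / 49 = -250.59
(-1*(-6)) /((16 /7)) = 2.62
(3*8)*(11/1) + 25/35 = 1853/7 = 264.71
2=2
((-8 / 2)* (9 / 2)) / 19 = -18 / 19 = -0.95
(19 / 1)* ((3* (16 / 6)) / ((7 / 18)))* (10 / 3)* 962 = 8773440 / 7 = 1253348.57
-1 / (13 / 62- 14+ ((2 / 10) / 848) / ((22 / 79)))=0.07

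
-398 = -398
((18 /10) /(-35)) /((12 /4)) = -3 /175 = -0.02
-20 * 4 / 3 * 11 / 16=-55 / 3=-18.33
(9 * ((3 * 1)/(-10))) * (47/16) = -1269/160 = -7.93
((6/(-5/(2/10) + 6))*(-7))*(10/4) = 105/19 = 5.53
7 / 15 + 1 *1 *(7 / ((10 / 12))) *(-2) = -49 / 3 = -16.33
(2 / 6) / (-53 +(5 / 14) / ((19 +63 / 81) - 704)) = -86212 / 13707843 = -0.01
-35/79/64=-0.01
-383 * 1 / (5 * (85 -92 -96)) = 383 / 515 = 0.74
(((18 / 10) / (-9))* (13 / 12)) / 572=-1 / 2640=-0.00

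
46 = 46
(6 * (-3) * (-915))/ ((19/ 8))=131760/ 19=6934.74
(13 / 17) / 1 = 13 / 17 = 0.76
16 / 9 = 1.78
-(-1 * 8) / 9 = 0.89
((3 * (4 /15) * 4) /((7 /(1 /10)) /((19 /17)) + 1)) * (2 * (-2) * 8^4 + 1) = -823.89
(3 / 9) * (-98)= -98 / 3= -32.67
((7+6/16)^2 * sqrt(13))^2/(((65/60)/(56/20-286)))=-6434318691/640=-10053622.95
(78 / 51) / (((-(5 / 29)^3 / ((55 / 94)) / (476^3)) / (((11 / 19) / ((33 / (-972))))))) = 7168808481778944 / 22325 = 321111242184.95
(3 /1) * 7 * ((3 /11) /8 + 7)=12999 /88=147.72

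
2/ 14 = 1/ 7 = 0.14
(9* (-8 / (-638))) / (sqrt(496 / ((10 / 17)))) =9* sqrt(5270) / 168113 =0.00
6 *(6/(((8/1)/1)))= 4.50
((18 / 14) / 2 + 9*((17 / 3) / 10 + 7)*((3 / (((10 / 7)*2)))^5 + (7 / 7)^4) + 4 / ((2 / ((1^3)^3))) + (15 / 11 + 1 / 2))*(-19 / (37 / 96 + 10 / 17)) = -3112.92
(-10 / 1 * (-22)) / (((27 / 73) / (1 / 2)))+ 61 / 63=56393 / 189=298.38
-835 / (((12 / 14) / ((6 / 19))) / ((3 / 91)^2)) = -7515 / 22477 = -0.33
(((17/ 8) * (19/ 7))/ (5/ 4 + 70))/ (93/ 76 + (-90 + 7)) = -646/ 652575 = -0.00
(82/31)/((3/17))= 14.99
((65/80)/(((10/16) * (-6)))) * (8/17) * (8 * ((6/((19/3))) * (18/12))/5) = -1872/8075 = -0.23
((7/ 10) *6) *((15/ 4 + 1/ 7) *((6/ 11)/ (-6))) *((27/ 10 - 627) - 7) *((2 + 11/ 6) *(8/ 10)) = 2877.58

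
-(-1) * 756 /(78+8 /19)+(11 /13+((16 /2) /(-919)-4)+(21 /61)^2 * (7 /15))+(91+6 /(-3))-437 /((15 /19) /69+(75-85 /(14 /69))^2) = 6410849743511702354369 /67108705885675136215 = 95.53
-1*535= -535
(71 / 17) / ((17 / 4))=284 / 289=0.98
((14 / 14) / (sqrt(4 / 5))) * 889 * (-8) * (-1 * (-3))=-10668 * sqrt(5)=-23854.37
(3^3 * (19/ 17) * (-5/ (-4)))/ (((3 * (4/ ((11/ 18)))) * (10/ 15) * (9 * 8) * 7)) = 1045/ 182784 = 0.01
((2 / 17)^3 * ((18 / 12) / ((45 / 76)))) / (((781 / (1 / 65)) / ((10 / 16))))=38 / 748225335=0.00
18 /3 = 6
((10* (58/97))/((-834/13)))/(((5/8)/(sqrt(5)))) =-6032* sqrt(5)/40449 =-0.33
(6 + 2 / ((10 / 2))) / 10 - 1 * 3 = -59 / 25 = -2.36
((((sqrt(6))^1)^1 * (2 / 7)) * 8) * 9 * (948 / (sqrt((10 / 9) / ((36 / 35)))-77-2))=-1747080576 * sqrt(6) / 7076069-12286080 * sqrt(21) / 7076069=-612.74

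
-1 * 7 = -7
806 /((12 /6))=403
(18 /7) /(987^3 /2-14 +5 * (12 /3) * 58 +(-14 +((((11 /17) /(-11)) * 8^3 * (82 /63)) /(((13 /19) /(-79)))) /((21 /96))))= 501228 /93713473407863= 0.00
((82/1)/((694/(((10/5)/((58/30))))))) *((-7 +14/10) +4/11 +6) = 10332/110693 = 0.09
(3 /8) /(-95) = -3 /760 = -0.00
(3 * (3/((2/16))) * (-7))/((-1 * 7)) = 72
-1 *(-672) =672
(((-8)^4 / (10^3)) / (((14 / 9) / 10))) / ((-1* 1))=-4608 / 175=-26.33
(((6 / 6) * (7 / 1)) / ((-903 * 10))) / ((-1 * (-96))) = -0.00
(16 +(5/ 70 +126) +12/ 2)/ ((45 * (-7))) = -691/ 1470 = -0.47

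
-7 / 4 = -1.75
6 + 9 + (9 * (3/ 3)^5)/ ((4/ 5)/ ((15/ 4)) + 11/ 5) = 3390/ 181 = 18.73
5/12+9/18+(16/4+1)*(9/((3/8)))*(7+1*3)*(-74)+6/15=-5327921/60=-88798.68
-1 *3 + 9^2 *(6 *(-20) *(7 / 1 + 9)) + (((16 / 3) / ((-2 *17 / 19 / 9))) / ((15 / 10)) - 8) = -155548.88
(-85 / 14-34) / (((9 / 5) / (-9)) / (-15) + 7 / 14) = -3825 / 49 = -78.06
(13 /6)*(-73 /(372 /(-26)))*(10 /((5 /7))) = 86359 /558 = 154.77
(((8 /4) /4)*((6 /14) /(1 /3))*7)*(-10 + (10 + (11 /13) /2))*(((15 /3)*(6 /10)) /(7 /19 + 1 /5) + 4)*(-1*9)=-16533 /104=-158.97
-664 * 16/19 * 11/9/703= -116864/120213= -0.97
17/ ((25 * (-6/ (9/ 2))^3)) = -459/ 1600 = -0.29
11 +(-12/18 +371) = 1144/3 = 381.33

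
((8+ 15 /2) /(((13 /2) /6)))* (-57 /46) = -5301 /299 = -17.73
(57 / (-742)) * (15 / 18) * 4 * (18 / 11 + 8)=-2.47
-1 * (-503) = 503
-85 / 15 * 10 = -170 / 3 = -56.67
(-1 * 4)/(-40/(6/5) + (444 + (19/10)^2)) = -1200/124283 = -0.01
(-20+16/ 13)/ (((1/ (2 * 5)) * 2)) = -1220/ 13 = -93.85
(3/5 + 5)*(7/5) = 196/25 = 7.84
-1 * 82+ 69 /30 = -797 /10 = -79.70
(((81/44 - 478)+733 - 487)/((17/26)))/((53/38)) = -252.38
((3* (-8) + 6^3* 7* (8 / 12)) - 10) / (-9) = -974 / 9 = -108.22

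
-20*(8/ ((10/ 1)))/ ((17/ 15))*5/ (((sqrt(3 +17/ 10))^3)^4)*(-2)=2400000000/ 183246660593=0.01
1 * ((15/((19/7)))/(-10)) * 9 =-189/38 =-4.97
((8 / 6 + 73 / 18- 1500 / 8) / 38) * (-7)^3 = 562177 / 342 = 1643.79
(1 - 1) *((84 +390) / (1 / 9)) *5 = 0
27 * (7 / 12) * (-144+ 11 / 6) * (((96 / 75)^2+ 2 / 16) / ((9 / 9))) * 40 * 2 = -157938921 / 500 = -315877.84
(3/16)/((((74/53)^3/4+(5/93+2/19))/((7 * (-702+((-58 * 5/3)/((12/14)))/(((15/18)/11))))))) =-432216877737/126195508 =-3424.98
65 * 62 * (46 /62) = 2990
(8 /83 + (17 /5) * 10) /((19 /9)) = 25470 /1577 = 16.15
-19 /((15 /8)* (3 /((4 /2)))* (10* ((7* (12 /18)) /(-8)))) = 608 /525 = 1.16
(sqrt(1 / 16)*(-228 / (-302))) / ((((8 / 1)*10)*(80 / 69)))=3933 / 1932800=0.00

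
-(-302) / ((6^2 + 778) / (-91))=-13741 / 407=-33.76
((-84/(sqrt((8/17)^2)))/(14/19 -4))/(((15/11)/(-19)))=-472549/620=-762.18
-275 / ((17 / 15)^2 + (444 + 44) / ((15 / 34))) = -61875 / 249169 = -0.25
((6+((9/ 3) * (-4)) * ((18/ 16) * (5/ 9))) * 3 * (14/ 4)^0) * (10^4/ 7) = -45000/ 7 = -6428.57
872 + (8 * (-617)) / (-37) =37200 / 37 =1005.41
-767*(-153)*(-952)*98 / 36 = -304121636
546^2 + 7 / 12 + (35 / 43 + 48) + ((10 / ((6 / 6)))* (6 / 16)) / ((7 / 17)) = 538503155 / 1806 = 298174.50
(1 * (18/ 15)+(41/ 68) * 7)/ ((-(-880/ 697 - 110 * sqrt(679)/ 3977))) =7329611/ 1150875 - 1284571 * sqrt(679)/ 9207000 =2.73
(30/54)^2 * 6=50/27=1.85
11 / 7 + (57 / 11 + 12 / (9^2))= 14348 / 2079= 6.90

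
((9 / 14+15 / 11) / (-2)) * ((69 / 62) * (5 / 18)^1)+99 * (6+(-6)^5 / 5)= -29287747193 / 190960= -153371.11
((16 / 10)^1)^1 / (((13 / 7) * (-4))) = -14 / 65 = -0.22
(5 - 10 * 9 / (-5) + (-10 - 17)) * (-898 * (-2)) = -7184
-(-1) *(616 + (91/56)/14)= 69005/112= 616.12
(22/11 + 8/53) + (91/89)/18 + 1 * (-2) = 17639/84906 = 0.21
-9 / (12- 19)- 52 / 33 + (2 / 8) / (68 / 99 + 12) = -313739 / 1160544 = -0.27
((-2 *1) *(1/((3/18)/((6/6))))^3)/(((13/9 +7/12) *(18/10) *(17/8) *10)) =-6912/1241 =-5.57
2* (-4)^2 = 32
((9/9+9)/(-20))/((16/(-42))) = 21/16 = 1.31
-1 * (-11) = 11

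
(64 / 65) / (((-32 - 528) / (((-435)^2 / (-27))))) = 3364 / 273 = 12.32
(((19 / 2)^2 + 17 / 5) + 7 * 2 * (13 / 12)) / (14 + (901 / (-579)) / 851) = 1072342547 / 137946100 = 7.77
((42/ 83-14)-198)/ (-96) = 8777/ 3984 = 2.20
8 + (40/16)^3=189/8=23.62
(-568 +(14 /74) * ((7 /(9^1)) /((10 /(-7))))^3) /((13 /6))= -15321487543 /58441500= -262.17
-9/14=-0.64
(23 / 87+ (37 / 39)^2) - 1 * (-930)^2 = -38149822738 / 44109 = -864898.84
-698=-698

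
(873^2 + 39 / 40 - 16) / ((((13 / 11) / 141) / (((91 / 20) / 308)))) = 4298322819 / 3200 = 1343225.88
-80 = -80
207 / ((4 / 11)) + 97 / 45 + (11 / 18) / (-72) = 3702653 / 6480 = 571.40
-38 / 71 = -0.54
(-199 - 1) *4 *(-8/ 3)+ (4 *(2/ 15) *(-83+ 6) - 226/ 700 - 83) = 2109391/ 1050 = 2008.94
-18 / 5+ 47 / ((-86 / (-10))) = 401 / 215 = 1.87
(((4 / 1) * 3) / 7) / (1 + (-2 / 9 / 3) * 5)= 324 / 119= 2.72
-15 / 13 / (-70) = 0.02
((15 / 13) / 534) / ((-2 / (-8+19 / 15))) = 101 / 13884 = 0.01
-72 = -72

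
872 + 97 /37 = 32361 /37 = 874.62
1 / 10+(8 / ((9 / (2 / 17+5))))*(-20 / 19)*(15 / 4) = -57677 / 3230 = -17.86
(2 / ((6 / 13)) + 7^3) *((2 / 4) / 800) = 0.22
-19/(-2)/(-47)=-19/94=-0.20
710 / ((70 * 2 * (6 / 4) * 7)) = 71 / 147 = 0.48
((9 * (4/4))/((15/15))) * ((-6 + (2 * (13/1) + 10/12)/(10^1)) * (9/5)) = -5373/100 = -53.73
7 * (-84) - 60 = -648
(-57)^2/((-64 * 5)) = -3249/320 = -10.15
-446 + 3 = -443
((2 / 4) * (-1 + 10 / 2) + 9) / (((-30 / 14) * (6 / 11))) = -847 / 90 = -9.41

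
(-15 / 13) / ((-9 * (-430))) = -1 / 3354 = -0.00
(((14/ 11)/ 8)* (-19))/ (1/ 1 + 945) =-133/ 41624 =-0.00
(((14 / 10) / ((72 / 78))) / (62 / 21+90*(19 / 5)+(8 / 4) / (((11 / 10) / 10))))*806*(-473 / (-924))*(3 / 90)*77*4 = 1335667333 / 75495600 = 17.69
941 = 941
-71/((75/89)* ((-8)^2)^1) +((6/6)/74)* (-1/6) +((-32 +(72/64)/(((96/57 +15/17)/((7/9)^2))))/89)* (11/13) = -828096514777/511036718400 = -1.62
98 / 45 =2.18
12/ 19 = 0.63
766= 766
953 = 953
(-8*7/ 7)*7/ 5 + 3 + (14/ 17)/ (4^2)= -5541/ 680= -8.15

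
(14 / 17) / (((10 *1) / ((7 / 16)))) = 49 / 1360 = 0.04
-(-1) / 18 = 1 / 18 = 0.06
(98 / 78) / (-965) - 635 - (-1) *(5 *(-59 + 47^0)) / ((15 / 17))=-36267644 / 37635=-963.67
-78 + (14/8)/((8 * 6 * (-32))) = -479239/6144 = -78.00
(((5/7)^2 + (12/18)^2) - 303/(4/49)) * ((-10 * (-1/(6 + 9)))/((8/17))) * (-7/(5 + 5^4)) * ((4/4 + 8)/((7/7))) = 111279331/211680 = 525.70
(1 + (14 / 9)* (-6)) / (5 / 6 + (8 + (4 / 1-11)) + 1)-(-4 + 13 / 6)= -113 / 102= -1.11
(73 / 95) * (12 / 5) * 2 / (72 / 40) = 584 / 285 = 2.05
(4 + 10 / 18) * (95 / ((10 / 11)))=8569 / 18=476.06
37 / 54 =0.69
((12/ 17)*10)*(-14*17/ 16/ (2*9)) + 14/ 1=49/ 6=8.17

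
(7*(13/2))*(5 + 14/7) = 637/2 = 318.50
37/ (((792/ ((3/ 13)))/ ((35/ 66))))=1295/ 226512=0.01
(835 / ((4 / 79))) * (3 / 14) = 197895 / 56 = 3533.84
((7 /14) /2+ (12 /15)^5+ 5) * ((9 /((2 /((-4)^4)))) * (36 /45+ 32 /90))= 116015744 /15625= 7425.01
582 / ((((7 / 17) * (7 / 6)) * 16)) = 14841 / 196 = 75.72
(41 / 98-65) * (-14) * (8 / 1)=50632 / 7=7233.14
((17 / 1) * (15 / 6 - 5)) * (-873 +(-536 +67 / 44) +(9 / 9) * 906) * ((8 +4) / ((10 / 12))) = 3375945 / 11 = 306904.09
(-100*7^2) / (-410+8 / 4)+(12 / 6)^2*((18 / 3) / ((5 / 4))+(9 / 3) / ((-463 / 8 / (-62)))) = 10405091 / 236130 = 44.07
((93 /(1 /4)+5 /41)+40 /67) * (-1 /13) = -1023859 /35711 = -28.67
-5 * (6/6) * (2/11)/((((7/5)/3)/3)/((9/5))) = -810/77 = -10.52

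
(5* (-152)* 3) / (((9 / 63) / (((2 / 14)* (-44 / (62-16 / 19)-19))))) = 26121960 / 581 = 44960.34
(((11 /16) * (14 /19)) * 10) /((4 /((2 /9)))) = 385 /1368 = 0.28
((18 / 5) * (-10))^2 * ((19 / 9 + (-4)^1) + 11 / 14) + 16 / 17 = -170024 / 119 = -1428.77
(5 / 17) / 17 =5 / 289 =0.02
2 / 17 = 0.12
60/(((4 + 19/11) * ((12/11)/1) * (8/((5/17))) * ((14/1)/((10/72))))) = 15125/4318272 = 0.00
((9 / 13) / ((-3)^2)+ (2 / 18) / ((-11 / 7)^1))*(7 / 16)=7 / 2574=0.00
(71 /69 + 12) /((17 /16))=14384 /1173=12.26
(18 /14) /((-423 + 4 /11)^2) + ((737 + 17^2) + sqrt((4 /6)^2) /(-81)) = 37719618008239 /36764054901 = 1025.99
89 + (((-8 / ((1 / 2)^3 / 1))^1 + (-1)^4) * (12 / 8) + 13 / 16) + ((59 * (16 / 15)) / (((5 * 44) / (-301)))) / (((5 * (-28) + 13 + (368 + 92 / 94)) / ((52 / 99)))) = -72444524869 / 14862236400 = -4.87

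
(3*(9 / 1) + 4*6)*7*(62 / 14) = 1581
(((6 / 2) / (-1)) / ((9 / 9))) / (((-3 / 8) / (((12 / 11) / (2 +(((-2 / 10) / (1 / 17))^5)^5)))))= -0.00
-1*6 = -6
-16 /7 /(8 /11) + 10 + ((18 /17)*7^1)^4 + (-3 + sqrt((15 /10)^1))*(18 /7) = 9*sqrt(6) /7 + 1763830506 /584647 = 3020.06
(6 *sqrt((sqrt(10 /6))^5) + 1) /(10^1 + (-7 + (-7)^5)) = -5 *3^(3 /4) *5^(1 /4) /25206 - 1 /16804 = -0.00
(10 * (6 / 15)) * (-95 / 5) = -76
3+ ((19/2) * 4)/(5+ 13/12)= 9.25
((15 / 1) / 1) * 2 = 30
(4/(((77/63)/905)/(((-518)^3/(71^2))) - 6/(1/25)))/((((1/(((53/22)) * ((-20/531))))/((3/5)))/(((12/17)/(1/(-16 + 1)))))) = -28800330718521600/1873549816752408883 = -0.02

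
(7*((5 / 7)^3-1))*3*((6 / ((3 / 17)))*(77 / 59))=-244596 / 413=-592.24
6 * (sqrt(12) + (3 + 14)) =12 * sqrt(3) + 102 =122.78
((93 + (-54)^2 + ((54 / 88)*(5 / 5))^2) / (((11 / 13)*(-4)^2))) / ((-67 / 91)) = -6892338999 / 22829312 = -301.91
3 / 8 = 0.38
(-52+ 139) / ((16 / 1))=87 / 16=5.44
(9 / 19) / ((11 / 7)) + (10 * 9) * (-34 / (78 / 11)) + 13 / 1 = -1136350 / 2717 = -418.24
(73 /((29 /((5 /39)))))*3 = 365 /377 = 0.97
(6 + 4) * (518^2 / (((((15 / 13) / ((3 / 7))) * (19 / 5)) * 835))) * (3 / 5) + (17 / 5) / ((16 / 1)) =47892277 / 253840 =188.67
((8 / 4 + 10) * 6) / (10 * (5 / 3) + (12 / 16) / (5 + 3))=6912 / 1609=4.30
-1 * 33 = -33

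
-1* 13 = -13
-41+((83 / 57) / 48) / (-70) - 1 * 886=-177539123 / 191520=-927.00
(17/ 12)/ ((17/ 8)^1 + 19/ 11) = 374/ 1017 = 0.37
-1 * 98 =-98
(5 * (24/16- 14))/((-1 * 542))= 0.12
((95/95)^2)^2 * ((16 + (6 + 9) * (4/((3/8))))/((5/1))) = 176/5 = 35.20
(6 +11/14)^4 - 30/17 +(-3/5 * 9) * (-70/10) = 7040971333/3265360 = 2156.26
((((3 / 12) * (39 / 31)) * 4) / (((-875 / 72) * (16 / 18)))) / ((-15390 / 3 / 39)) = 4563 / 5153750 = 0.00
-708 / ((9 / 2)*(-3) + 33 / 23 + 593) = -32568 / 26723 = -1.22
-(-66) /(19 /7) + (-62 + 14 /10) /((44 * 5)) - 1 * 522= -10407357 /20900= -497.96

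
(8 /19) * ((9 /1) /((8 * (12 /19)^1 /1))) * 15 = 11.25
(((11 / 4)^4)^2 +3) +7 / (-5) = 1072318693 / 327680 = 3272.46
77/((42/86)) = 473/3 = 157.67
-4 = -4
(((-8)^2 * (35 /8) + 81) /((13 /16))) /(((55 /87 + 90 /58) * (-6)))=-2204 /65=-33.91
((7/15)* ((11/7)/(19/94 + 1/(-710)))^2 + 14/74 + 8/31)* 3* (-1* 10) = -78481888981880/90051666229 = -871.52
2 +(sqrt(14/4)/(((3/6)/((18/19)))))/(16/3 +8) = 27*sqrt(14)/380 +2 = 2.27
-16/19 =-0.84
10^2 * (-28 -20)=-4800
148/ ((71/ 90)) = 13320/ 71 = 187.61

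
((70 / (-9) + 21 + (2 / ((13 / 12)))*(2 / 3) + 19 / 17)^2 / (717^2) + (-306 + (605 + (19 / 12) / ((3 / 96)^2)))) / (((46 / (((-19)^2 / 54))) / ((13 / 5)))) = 1409911349888849383 / 1943059595885460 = 725.61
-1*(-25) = 25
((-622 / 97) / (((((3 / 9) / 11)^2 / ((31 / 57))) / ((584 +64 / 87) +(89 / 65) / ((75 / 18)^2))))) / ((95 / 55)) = -53047007886853816 / 41254403125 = -1285850.82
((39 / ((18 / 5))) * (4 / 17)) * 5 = 650 / 51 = 12.75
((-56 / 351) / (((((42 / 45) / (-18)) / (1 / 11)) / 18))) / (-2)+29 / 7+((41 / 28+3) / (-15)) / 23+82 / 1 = 23100109 / 276276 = 83.61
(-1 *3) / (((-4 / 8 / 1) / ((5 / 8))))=15 / 4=3.75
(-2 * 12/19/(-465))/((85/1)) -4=-1001292/250325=-4.00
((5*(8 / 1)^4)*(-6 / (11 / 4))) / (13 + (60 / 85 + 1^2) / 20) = -55705600 / 16313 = -3414.80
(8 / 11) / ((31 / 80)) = 1.88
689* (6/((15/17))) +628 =26566/5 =5313.20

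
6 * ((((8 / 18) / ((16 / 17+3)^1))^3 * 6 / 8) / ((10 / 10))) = 157216 / 24361803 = 0.01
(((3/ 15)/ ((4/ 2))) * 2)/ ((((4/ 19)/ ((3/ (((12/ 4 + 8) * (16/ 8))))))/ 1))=57/ 440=0.13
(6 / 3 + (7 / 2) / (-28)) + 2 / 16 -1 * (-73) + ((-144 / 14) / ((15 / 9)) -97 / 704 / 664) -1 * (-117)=3040330429 / 16360960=185.83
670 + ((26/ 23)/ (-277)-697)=-172043/ 6371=-27.00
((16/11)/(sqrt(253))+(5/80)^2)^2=sqrt(253)/22264+16807829/2006253568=0.01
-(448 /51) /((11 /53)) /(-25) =1.69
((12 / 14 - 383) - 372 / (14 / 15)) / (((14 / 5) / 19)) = -519175 / 98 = -5297.70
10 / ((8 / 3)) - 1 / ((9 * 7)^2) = 59531 / 15876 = 3.75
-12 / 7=-1.71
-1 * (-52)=52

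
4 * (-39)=-156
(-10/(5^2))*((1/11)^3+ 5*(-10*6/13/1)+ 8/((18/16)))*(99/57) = 4972382/448305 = 11.09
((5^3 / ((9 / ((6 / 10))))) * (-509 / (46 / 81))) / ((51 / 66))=-3779325 / 391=-9665.79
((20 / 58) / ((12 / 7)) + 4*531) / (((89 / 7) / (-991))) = -2563991507 / 15486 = -165568.35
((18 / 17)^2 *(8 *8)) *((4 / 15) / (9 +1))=13824 / 7225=1.91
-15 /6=-2.50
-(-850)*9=7650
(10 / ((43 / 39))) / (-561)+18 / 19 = 142268 / 152779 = 0.93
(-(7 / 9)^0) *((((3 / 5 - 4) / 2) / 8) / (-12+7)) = -17 / 400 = -0.04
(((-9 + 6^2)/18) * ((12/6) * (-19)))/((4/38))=-1083/2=-541.50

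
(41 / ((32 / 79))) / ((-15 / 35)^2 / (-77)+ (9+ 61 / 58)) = 354401663 / 35186192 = 10.07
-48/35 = -1.37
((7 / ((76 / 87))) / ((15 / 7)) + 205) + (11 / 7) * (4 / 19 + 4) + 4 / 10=573911 / 2660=215.76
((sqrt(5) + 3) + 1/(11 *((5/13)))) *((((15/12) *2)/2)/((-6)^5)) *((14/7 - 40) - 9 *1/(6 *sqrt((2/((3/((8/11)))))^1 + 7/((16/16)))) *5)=(55 *sqrt(5) + 178) *(15 *sqrt(8151) + 18772)/169019136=0.04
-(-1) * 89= 89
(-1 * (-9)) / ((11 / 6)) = 54 / 11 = 4.91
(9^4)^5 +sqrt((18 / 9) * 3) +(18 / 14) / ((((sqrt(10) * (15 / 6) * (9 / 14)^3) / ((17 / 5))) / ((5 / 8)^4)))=4165 * sqrt(10) / 41472 +sqrt(6) +12157665459056928801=12157665459056928803.77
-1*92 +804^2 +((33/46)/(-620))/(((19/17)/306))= 175114938727/270940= 646323.68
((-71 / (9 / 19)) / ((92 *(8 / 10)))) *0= 0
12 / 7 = 1.71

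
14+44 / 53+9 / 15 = 4089 / 265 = 15.43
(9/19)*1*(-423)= -200.37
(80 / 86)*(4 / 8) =20 / 43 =0.47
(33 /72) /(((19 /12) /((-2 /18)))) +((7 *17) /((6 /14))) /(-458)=-25000 /39159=-0.64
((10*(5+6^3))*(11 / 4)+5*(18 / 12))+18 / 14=42604 / 7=6086.29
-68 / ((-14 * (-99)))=-34 / 693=-0.05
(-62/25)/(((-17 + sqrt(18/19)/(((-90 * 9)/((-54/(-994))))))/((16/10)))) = 79145635744/339081604745-246512 * sqrt(38)/1695408023725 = 0.23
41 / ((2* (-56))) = -41 / 112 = -0.37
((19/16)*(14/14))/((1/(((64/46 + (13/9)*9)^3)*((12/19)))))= 108794073/48668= 2235.43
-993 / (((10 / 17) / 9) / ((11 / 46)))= -1671219 / 460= -3633.08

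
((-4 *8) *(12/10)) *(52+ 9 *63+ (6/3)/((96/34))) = -118984/5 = -23796.80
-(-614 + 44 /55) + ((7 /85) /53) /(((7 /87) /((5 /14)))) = 38674959 /63070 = 613.21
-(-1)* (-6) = -6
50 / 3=16.67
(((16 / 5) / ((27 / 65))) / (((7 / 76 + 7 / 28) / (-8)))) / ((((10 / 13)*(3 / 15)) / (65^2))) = -133577600 / 27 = -4947318.52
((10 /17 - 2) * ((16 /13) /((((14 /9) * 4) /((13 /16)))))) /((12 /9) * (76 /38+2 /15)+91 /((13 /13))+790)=-1215 /4732987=-0.00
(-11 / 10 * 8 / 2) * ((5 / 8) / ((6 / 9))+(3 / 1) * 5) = -561 / 8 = -70.12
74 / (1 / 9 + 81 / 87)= 9657 / 136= 71.01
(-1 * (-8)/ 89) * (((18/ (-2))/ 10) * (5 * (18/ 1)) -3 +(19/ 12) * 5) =-1826/ 267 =-6.84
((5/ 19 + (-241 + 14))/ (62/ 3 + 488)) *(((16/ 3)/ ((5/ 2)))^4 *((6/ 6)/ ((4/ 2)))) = -376438784/ 81545625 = -4.62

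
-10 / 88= -5 / 44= -0.11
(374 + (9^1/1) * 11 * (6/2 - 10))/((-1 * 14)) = 319/14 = 22.79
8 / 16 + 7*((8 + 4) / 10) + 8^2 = 729 / 10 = 72.90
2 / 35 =0.06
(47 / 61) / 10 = 47 / 610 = 0.08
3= 3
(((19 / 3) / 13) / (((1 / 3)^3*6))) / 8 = 0.27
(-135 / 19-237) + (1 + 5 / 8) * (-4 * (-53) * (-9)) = -127095 / 38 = -3344.61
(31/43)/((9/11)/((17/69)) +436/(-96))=-0.59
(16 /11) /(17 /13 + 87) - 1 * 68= -214624 /3157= -67.98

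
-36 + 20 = -16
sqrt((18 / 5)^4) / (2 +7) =36 / 25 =1.44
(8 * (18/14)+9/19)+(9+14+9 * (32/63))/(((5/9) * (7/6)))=248103/4655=53.30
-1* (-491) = 491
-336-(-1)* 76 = -260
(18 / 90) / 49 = 1 / 245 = 0.00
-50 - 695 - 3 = -748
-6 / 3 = -2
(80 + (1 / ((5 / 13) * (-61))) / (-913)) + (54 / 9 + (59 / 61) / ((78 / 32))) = 938281477 / 10860135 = 86.40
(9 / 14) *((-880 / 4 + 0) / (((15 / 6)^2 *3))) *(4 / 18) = -176 / 105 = -1.68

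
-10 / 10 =-1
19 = 19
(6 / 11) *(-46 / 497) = -276 / 5467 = -0.05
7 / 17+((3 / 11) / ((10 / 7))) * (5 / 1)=511 / 374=1.37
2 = 2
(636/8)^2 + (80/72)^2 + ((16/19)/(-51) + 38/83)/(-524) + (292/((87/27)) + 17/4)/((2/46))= 140301763068767/16499277342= 8503.51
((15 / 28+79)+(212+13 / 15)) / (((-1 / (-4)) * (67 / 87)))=3561461 / 2345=1518.75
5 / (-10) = -1 / 2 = -0.50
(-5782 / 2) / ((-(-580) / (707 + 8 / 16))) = -818153 / 232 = -3526.52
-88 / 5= -17.60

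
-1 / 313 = -0.00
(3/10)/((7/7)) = 3/10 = 0.30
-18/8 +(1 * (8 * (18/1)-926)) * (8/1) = -25033/4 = -6258.25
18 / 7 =2.57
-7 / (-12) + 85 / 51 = 2.25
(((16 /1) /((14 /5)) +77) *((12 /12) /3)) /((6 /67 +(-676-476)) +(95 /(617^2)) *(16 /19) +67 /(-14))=-9845378918 /413040256869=-0.02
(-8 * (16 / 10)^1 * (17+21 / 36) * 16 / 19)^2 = 2917728256 / 81225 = 35921.55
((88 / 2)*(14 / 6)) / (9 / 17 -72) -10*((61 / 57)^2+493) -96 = -6630397216 / 1315845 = -5038.89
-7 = -7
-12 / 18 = -2 / 3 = -0.67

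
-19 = -19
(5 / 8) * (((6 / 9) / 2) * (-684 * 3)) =-427.50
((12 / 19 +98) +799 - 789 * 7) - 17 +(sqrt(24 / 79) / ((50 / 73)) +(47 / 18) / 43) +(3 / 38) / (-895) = -30550725788 / 6580935 +73 * sqrt(474) / 1975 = -4641.50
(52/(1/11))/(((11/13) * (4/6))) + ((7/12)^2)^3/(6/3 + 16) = 1014.00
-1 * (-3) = 3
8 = 8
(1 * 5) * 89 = 445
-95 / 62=-1.53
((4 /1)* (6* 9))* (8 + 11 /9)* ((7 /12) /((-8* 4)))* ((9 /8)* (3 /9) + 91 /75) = -57.68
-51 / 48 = -17 / 16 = -1.06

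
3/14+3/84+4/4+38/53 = 417/212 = 1.97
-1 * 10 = -10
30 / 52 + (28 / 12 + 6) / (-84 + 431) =16265 / 27066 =0.60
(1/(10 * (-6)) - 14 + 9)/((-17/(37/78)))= 11137/79560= 0.14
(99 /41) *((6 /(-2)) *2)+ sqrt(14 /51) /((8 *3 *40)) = -594 /41+ sqrt(714) /48960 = -14.49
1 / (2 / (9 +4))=6.50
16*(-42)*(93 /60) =-5208 /5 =-1041.60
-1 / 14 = -0.07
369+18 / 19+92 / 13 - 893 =-127446 / 247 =-515.98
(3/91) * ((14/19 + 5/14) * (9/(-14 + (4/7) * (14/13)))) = -2619/107996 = -0.02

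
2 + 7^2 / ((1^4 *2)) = 53 / 2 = 26.50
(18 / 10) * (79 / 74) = 711 / 370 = 1.92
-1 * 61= -61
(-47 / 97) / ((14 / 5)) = -235 / 1358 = -0.17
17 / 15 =1.13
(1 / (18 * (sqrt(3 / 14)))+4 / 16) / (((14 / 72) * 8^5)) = sqrt(42) / 344064+9 / 229376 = 0.00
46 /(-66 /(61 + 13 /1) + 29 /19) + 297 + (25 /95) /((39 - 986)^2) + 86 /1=1730825228553 /3799779733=455.51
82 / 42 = 41 / 21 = 1.95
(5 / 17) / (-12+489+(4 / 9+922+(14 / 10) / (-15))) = 0.00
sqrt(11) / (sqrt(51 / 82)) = sqrt(46002) / 51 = 4.21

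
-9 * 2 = -18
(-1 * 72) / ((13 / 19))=-1368 / 13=-105.23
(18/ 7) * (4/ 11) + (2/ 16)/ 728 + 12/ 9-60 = -11095519/ 192192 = -57.73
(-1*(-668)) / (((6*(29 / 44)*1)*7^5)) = 14696 / 1462209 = 0.01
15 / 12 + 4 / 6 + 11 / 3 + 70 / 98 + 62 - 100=-2663 / 84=-31.70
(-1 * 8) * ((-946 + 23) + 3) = 7360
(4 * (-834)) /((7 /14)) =-6672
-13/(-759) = 13/759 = 0.02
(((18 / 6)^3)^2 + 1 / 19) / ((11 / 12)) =166224 / 209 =795.33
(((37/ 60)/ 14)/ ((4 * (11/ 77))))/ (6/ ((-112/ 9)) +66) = 259/ 220140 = 0.00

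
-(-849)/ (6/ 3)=849/ 2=424.50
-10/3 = -3.33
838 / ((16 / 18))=3771 / 4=942.75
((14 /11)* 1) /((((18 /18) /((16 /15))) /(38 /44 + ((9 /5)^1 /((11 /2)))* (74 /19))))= 500528 /172425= 2.90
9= 9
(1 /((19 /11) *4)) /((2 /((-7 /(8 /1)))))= -77 /1216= -0.06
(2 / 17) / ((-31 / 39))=-78 / 527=-0.15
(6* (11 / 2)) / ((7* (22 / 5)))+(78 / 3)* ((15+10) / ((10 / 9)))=8205 / 14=586.07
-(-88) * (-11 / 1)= -968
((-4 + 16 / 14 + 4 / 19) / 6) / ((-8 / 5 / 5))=550 / 399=1.38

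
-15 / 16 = -0.94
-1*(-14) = 14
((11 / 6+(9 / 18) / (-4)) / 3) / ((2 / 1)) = 41 / 144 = 0.28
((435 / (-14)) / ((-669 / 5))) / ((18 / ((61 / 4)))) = 44225 / 224784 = 0.20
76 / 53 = 1.43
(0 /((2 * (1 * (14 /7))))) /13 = 0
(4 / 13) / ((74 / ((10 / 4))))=5 / 481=0.01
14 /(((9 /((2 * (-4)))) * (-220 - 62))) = 56 /1269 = 0.04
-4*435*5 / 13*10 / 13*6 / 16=-32625 / 169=-193.05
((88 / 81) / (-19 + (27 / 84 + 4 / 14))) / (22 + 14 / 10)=-2464 / 976131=-0.00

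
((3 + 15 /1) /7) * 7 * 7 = 126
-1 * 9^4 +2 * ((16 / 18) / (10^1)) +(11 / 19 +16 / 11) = -61685408 / 9405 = -6558.79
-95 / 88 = -1.08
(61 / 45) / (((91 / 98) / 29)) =24766 / 585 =42.34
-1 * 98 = -98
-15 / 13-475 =-6190 / 13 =-476.15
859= 859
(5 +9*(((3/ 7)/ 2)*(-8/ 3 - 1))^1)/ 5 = -29/ 70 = -0.41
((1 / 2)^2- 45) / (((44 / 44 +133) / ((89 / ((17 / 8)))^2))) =-11342872 / 19363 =-585.80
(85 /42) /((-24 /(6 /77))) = -0.01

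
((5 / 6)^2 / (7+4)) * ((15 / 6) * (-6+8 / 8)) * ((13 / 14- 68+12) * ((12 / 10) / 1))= 32125 / 616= 52.15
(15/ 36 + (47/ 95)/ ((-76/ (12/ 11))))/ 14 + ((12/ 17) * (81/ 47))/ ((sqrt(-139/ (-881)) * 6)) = 97583/ 3335640 + 162 * sqrt(122459)/ 111061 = 0.54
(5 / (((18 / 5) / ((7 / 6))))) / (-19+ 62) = 175 / 4644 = 0.04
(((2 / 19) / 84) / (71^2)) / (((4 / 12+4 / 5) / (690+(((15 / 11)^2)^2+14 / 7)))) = 50910985 / 333747480682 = 0.00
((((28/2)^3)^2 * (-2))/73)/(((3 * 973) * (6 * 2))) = -537824/91323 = -5.89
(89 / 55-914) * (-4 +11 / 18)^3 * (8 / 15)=3796711187 / 200475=18938.58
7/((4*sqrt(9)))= 7/12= 0.58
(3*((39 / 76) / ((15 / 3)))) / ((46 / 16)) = 234 / 2185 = 0.11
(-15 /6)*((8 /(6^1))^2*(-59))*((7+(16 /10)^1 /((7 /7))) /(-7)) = -20296 /63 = -322.16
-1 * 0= 0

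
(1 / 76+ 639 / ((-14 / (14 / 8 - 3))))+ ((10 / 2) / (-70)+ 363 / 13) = 1174591 / 13832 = 84.92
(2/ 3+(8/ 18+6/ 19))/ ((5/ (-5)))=-1.43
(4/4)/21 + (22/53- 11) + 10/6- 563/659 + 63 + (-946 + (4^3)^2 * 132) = 131970095179/244489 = 539779.28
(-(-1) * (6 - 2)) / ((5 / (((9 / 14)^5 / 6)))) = 19683 / 1344560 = 0.01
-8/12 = -2/3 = -0.67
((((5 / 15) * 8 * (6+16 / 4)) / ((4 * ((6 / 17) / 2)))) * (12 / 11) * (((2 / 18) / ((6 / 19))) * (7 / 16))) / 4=11305 / 7128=1.59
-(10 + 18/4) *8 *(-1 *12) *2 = 2784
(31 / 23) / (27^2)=31 / 16767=0.00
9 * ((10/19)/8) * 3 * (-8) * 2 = -540/19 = -28.42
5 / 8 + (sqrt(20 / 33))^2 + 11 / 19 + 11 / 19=11983 / 5016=2.39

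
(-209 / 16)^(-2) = 256 / 43681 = 0.01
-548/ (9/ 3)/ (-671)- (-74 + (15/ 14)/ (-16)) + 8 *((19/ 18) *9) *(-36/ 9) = -103556813/ 450912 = -229.66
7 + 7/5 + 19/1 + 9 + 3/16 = 36.59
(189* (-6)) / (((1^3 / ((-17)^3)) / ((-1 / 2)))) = -2785671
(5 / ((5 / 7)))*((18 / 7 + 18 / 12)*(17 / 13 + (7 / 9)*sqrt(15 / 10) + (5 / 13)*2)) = 133*sqrt(6) / 12 + 1539 / 26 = 86.34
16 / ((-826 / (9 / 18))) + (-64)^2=1691644 / 413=4095.99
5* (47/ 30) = 47/ 6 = 7.83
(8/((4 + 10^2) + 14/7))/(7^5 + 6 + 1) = 2/445571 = 0.00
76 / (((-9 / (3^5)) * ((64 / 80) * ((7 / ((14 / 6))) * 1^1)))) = -855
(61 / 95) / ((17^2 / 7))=427 / 27455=0.02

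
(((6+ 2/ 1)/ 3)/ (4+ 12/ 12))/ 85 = 8/ 1275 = 0.01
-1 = -1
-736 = -736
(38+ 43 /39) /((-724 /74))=-56425 /14118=-4.00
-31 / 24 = -1.29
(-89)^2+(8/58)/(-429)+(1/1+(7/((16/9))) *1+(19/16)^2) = 25247776817/3184896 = 7927.35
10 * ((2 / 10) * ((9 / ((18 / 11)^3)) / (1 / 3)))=1331 / 108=12.32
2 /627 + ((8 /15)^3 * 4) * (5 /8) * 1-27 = -3755071 /141075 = -26.62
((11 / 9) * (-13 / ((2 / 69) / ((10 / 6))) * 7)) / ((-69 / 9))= 5005 / 6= 834.17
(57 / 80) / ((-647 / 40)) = -57 / 1294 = -0.04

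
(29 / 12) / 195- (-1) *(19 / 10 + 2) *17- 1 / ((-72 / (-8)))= 51637 / 780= 66.20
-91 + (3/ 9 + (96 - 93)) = -263/ 3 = -87.67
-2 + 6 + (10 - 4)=10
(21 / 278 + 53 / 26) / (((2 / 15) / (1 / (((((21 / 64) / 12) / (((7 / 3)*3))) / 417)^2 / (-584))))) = -1371749194137600 / 13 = -105519168779815.38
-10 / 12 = -5 / 6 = -0.83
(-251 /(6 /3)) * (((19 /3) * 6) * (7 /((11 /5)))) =-166915 /11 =-15174.09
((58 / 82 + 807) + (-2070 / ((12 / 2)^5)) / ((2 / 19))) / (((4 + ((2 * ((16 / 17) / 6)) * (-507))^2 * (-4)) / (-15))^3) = 86058395865573875 / 32817268752543741202642944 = 0.00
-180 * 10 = -1800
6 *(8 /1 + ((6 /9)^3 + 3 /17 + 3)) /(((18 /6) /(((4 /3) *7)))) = 294896 /1377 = 214.16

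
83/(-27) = -83/27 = -3.07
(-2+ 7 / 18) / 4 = -29 / 72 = -0.40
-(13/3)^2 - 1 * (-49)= 30.22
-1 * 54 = -54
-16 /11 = -1.45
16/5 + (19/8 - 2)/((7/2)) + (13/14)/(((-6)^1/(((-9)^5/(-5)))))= -9122/5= -1824.40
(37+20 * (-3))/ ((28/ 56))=-46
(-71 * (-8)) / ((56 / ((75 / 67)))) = 5325 / 469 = 11.35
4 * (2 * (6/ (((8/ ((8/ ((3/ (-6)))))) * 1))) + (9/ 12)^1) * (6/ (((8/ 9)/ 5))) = -12555/ 4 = -3138.75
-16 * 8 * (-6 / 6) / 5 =128 / 5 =25.60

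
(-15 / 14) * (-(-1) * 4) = -30 / 7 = -4.29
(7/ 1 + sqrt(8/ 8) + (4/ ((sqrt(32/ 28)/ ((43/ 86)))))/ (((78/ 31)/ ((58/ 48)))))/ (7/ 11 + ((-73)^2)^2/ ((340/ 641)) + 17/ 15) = 840565 * sqrt(14)/ 187420899659448 + 89760/ 600708011729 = 0.00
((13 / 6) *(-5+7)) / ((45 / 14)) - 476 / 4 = -15883 / 135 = -117.65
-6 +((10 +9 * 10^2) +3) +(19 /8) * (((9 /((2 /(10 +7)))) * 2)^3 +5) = 34028657 /4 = 8507164.25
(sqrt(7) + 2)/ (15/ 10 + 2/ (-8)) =3.72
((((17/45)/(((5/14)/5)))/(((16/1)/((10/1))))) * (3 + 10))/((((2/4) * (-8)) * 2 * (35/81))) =-1989/160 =-12.43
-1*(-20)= 20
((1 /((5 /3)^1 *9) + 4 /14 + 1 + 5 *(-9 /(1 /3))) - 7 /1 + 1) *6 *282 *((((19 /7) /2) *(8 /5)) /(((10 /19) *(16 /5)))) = -304637.29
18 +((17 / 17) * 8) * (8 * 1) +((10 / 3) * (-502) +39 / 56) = -267227 / 168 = -1590.64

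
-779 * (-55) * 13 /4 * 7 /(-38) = -205205 /8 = -25650.62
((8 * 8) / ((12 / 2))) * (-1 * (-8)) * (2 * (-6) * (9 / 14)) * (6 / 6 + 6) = -4608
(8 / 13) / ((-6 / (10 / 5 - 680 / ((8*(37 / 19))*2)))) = 978 / 481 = 2.03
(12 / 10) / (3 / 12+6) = 24 / 125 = 0.19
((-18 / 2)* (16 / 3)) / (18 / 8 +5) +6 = -18 / 29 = -0.62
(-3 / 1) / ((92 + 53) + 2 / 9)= -27 / 1307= -0.02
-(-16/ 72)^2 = -4/ 81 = -0.05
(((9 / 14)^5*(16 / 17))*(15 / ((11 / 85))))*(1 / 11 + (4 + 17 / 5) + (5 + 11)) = 572184810 / 2033647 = 281.36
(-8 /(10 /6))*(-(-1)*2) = -48 /5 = -9.60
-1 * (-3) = 3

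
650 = 650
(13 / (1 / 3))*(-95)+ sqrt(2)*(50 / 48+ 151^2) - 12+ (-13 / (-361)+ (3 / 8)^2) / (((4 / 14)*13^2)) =-29026589417 / 7809152+ 547249*sqrt(2) / 24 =28529.96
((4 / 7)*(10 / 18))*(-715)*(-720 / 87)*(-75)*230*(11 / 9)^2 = -795938000000 / 16443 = -48405887.00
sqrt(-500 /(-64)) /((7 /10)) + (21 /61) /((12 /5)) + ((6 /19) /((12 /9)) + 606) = 25* sqrt(5) /14 + 2811179 /4636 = 610.37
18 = 18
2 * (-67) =-134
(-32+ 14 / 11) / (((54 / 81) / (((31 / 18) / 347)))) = -0.23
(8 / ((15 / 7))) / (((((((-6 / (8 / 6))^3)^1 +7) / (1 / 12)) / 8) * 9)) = -896 / 272565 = -0.00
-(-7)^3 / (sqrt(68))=343 * sqrt(17) / 34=41.59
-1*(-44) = 44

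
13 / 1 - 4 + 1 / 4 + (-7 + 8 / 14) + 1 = 3.82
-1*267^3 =-19034163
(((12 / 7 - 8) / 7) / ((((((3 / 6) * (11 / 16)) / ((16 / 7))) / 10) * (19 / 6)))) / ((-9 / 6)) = 81920 / 6517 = 12.57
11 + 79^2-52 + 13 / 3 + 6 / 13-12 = 241519 / 39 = 6192.79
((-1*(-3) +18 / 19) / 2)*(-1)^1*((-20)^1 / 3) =250 / 19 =13.16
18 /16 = 9 /8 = 1.12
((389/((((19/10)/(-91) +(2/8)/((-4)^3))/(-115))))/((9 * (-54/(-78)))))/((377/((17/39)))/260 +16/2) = 23031438976000/900544797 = 25575.01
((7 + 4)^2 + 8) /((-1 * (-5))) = 129 /5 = 25.80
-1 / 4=-0.25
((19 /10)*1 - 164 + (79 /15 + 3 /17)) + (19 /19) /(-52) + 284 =337663 /2652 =127.32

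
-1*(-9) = 9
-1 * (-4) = 4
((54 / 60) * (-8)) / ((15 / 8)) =-96 / 25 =-3.84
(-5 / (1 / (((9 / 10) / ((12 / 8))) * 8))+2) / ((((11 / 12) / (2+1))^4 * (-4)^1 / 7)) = 5878656 / 1331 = 4416.72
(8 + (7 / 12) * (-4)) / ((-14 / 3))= -17 / 14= -1.21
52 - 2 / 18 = 467 / 9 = 51.89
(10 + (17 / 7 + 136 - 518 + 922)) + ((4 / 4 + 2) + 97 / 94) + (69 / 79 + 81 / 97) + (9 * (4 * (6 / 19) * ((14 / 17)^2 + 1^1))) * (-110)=-42650884991741 / 27687016714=-1540.47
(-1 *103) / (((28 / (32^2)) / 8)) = -30134.86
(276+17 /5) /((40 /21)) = 29337 /200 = 146.68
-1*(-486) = 486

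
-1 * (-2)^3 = 8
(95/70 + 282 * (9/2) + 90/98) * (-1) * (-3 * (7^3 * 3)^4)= 8551699471889595/2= 4275849735944797.50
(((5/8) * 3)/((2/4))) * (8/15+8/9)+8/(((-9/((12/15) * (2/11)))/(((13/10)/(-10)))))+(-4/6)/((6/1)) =21611/4125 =5.24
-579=-579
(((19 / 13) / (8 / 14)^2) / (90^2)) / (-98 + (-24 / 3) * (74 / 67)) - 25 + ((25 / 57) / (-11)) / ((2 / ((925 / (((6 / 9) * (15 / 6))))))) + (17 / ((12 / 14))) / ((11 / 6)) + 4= -53551547831993 / 2520497865600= -21.25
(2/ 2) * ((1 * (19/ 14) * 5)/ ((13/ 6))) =285/ 91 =3.13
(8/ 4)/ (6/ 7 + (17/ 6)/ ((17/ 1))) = 84/ 43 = 1.95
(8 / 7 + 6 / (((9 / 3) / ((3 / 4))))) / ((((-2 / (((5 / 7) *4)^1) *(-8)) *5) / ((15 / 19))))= 555 / 7448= 0.07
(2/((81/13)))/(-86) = -13/3483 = -0.00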